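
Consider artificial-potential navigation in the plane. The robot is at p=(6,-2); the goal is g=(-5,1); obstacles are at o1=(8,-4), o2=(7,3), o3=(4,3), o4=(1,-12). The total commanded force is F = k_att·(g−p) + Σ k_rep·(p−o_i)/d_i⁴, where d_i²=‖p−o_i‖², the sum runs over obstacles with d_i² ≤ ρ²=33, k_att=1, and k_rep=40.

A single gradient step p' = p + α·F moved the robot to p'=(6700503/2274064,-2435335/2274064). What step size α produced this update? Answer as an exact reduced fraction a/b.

F_att = 1·(g−p) = 1·(-11,3) = (-11.0000,3.0000)
o1: d²=8 ≤ ρ²=33; F_rep = 40·(-2,2)/8² = (-1.2500,1.2500)
o2: d²=26 ≤ ρ²=33; F_rep = 40·(-1,-5)/26² = (-0.0592,-0.2959)
o3: d²=29 ≤ ρ²=33; F_rep = 40·(2,-5)/29² = (0.0951,-0.2378)
o4: d²=125 > ρ²=33 → inactive
F = F_att + ΣF_rep = (-12.2140,3.7163)
Δp = p'−p = (-3.0535,0.9291); α = Δx/Fx = (-6943881/2274064) / (-6943881/568516) = 1/4
check: Δy/Fy = (2112793/2274064) / (2112793/568516) = 1/4 ✓

α = 1/4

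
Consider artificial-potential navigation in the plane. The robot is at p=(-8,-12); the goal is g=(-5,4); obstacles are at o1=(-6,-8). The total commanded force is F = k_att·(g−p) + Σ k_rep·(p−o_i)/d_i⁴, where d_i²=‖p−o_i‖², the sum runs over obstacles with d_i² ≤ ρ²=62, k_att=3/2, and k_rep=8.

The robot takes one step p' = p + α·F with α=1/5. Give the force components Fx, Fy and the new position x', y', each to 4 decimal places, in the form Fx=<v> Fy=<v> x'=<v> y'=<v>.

Fx=4.4600 Fy=23.9200 x'=-7.1080 y'=-7.2160

F_att = 3/2·(g−p) = 3/2·(3,16) = (4.5000,24.0000)
o1: d²=20 ≤ ρ²=62; F_rep = 8·(-2,-4)/20² = (-0.0400,-0.0800)
F = F_att + ΣF_rep = (4.4600,23.9200)
p' = p + 1/5·F = (-7.1080,-7.2160)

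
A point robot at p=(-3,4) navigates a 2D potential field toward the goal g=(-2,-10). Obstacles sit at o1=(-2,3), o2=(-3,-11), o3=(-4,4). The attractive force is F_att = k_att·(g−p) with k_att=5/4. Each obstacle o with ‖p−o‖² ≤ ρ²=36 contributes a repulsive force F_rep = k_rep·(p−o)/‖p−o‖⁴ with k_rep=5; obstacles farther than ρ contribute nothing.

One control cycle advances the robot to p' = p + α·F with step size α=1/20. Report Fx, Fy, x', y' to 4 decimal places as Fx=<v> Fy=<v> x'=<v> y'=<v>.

Fx=5.0000 Fy=-16.2500 x'=-2.7500 y'=3.1875

F_att = 5/4·(g−p) = 5/4·(1,-14) = (1.2500,-17.5000)
o1: d²=2 ≤ ρ²=36; F_rep = 5·(-1,1)/2² = (-1.2500,1.2500)
o2: d²=225 > ρ²=36 → inactive
o3: d²=1 ≤ ρ²=36; F_rep = 5·(1,0)/1² = (5.0000,0.0000)
F = F_att + ΣF_rep = (5.0000,-16.2500)
p' = p + 1/20·F = (-2.7500,3.1875)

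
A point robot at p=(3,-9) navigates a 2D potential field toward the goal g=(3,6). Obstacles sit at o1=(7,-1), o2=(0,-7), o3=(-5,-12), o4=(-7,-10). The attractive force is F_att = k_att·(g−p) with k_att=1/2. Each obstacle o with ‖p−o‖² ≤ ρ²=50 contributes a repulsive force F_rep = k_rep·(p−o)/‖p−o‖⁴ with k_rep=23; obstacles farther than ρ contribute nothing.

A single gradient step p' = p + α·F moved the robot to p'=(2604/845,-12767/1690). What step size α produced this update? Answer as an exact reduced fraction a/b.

α = 1/5

F_att = 1/2·(g−p) = 1/2·(0,15) = (0.0000,7.5000)
o1: d²=80 > ρ²=50 → inactive
o2: d²=13 ≤ ρ²=50; F_rep = 23·(3,-2)/13² = (0.4083,-0.2722)
o3: d²=73 > ρ²=50 → inactive
o4: d²=101 > ρ²=50 → inactive
F = F_att + ΣF_rep = (0.4083,7.2278)
Δp = p'−p = (0.0817,1.4456); α = Δx/Fx = (69/845) / (69/169) = 1/5
check: Δy/Fy = (2443/1690) / (2443/338) = 1/5 ✓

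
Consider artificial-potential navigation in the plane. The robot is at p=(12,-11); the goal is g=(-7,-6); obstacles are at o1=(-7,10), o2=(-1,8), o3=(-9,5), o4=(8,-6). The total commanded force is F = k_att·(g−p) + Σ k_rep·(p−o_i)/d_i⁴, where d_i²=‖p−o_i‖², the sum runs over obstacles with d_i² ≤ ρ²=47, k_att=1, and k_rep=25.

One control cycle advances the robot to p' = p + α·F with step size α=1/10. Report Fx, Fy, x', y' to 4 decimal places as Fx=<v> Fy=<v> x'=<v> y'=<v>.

F_att = 1·(g−p) = 1·(-19,5) = (-19.0000,5.0000)
o1: d²=802 > ρ²=47 → inactive
o2: d²=530 > ρ²=47 → inactive
o3: d²=697 > ρ²=47 → inactive
o4: d²=41 ≤ ρ²=47; F_rep = 25·(4,-5)/41² = (0.0595,-0.0744)
F = F_att + ΣF_rep = (-18.9405,4.9256)
p' = p + 1/10·F = (10.1059,-10.5074)

Fx=-18.9405 Fy=4.9256 x'=10.1059 y'=-10.5074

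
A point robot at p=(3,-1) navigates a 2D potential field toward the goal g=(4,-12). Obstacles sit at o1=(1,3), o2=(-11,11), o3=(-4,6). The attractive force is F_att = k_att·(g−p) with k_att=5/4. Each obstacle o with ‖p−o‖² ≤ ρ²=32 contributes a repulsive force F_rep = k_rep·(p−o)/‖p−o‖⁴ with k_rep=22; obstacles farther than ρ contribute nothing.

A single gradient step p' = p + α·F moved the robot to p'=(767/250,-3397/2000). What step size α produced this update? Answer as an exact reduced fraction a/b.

F_att = 5/4·(g−p) = 5/4·(1,-11) = (1.2500,-13.7500)
o1: d²=20 ≤ ρ²=32; F_rep = 22·(2,-4)/20² = (0.1100,-0.2200)
o2: d²=340 > ρ²=32 → inactive
o3: d²=98 > ρ²=32 → inactive
F = F_att + ΣF_rep = (1.3600,-13.9700)
Δp = p'−p = (0.0680,-0.6985); α = Δx/Fx = (17/250) / (34/25) = 1/20
check: Δy/Fy = (-1397/2000) / (-1397/100) = 1/20 ✓

α = 1/20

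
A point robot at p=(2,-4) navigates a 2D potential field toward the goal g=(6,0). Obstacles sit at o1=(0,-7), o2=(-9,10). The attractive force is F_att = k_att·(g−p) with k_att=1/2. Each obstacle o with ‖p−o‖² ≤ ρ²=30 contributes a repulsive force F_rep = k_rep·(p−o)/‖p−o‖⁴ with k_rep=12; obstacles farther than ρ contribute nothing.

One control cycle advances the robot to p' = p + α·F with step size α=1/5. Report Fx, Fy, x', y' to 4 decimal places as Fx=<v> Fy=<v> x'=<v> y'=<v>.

Fx=2.1420 Fy=2.2130 x'=2.4284 y'=-3.5574

F_att = 1/2·(g−p) = 1/2·(4,4) = (2.0000,2.0000)
o1: d²=13 ≤ ρ²=30; F_rep = 12·(2,3)/13² = (0.1420,0.2130)
o2: d²=317 > ρ²=30 → inactive
F = F_att + ΣF_rep = (2.1420,2.2130)
p' = p + 1/5·F = (2.4284,-3.5574)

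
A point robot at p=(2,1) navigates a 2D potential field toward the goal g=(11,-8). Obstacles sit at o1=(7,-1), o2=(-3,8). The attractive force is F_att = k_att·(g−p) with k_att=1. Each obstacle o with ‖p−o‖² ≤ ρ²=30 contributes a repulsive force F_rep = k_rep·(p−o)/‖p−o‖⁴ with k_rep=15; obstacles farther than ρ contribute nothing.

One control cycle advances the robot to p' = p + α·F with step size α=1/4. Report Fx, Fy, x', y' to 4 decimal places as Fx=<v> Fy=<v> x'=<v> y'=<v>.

F_att = 1·(g−p) = 1·(9,-9) = (9.0000,-9.0000)
o1: d²=29 ≤ ρ²=30; F_rep = 15·(-5,2)/29² = (-0.0892,0.0357)
o2: d²=74 > ρ²=30 → inactive
F = F_att + ΣF_rep = (8.9108,-8.9643)
p' = p + 1/4·F = (4.2277,-1.2411)

Fx=8.9108 Fy=-8.9643 x'=4.2277 y'=-1.2411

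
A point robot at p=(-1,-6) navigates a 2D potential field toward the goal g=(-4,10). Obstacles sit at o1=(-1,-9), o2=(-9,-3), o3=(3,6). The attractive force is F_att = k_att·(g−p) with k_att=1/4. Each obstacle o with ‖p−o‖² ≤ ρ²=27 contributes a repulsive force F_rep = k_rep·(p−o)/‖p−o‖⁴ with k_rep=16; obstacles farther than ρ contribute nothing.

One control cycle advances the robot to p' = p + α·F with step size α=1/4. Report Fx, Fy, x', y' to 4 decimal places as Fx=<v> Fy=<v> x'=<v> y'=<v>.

Fx=-0.7500 Fy=4.5926 x'=-1.1875 y'=-4.8519

F_att = 1/4·(g−p) = 1/4·(-3,16) = (-0.7500,4.0000)
o1: d²=9 ≤ ρ²=27; F_rep = 16·(0,3)/9² = (0.0000,0.5926)
o2: d²=73 > ρ²=27 → inactive
o3: d²=160 > ρ²=27 → inactive
F = F_att + ΣF_rep = (-0.7500,4.5926)
p' = p + 1/4·F = (-1.1875,-4.8519)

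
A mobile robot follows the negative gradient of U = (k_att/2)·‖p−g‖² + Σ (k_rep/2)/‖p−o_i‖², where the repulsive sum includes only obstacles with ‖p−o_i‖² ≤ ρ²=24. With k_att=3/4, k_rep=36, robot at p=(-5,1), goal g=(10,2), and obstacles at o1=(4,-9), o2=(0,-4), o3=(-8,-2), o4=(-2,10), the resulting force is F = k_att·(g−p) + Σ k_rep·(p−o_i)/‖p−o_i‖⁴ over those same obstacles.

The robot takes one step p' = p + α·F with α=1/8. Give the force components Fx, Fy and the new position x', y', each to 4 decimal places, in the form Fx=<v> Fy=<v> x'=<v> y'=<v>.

Fx=11.5833 Fy=1.0833 x'=-3.5521 y'=1.1354

F_att = 3/4·(g−p) = 3/4·(15,1) = (11.2500,0.7500)
o1: d²=181 > ρ²=24 → inactive
o2: d²=50 > ρ²=24 → inactive
o3: d²=18 ≤ ρ²=24; F_rep = 36·(3,3)/18² = (0.3333,0.3333)
o4: d²=90 > ρ²=24 → inactive
F = F_att + ΣF_rep = (11.5833,1.0833)
p' = p + 1/8·F = (-3.5521,1.1354)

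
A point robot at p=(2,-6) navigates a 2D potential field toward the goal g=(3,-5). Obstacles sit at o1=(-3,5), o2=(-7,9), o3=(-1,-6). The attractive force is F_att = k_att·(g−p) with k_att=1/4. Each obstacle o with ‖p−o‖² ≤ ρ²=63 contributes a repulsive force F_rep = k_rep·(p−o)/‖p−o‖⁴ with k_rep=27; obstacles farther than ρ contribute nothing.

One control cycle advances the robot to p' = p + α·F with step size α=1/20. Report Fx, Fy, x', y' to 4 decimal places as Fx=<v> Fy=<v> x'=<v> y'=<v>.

F_att = 1/4·(g−p) = 1/4·(1,1) = (0.2500,0.2500)
o1: d²=146 > ρ²=63 → inactive
o2: d²=306 > ρ²=63 → inactive
o3: d²=9 ≤ ρ²=63; F_rep = 27·(3,0)/9² = (1.0000,0.0000)
F = F_att + ΣF_rep = (1.2500,0.2500)
p' = p + 1/20·F = (2.0625,-5.9875)

Fx=1.2500 Fy=0.2500 x'=2.0625 y'=-5.9875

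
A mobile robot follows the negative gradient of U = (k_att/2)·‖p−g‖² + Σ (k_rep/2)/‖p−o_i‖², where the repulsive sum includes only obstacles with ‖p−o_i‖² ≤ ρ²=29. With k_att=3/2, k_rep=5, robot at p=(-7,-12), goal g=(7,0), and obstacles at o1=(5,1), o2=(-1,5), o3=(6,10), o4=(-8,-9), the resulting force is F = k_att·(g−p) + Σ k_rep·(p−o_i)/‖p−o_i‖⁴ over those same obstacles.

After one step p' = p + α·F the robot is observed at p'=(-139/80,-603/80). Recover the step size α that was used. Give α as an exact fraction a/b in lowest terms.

F_att = 3/2·(g−p) = 3/2·(14,12) = (21.0000,18.0000)
o1: d²=313 > ρ²=29 → inactive
o2: d²=325 > ρ²=29 → inactive
o3: d²=653 > ρ²=29 → inactive
o4: d²=10 ≤ ρ²=29; F_rep = 5·(1,-3)/10² = (0.0500,-0.1500)
F = F_att + ΣF_rep = (21.0500,17.8500)
Δp = p'−p = (5.2625,4.4625); α = Δx/Fx = (421/80) / (421/20) = 1/4
check: Δy/Fy = (357/80) / (357/20) = 1/4 ✓

α = 1/4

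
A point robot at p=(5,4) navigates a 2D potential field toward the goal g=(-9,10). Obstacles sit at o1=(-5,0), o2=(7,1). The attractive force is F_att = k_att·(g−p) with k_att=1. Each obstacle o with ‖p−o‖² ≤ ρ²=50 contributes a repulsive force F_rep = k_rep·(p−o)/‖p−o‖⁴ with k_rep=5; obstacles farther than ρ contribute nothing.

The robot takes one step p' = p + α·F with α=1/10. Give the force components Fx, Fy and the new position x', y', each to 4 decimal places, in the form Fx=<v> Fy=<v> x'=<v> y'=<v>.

F_att = 1·(g−p) = 1·(-14,6) = (-14.0000,6.0000)
o1: d²=116 > ρ²=50 → inactive
o2: d²=13 ≤ ρ²=50; F_rep = 5·(-2,3)/13² = (-0.0592,0.0888)
F = F_att + ΣF_rep = (-14.0592,6.0888)
p' = p + 1/10·F = (3.5941,4.6089)

Fx=-14.0592 Fy=6.0888 x'=3.5941 y'=4.6089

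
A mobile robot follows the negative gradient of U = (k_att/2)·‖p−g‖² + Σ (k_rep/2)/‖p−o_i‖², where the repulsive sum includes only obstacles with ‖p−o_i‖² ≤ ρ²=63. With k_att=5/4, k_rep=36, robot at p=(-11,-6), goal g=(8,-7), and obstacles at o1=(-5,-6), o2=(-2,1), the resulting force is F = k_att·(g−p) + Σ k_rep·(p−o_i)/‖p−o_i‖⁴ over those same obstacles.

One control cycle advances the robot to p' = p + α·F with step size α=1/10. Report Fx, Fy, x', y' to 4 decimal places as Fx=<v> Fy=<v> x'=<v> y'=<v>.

Fx=23.5833 Fy=-1.2500 x'=-8.6417 y'=-6.1250

F_att = 5/4·(g−p) = 5/4·(19,-1) = (23.7500,-1.2500)
o1: d²=36 ≤ ρ²=63; F_rep = 36·(-6,0)/36² = (-0.1667,0.0000)
o2: d²=130 > ρ²=63 → inactive
F = F_att + ΣF_rep = (23.5833,-1.2500)
p' = p + 1/10·F = (-8.6417,-6.1250)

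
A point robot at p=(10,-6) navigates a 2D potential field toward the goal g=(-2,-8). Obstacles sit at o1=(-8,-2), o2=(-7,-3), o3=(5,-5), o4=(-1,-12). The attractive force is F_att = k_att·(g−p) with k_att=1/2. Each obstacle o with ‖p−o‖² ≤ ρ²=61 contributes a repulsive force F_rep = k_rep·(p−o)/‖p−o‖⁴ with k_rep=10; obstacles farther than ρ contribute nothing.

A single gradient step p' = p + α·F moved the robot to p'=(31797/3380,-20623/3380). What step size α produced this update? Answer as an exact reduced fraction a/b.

F_att = 1/2·(g−p) = 1/2·(-12,-2) = (-6.0000,-1.0000)
o1: d²=340 > ρ²=61 → inactive
o2: d²=298 > ρ²=61 → inactive
o3: d²=26 ≤ ρ²=61; F_rep = 10·(5,-1)/26² = (0.0740,-0.0148)
o4: d²=157 > ρ²=61 → inactive
F = F_att + ΣF_rep = (-5.9260,-1.0148)
Δp = p'−p = (-0.5926,-0.1015); α = Δx/Fx = (-2003/3380) / (-2003/338) = 1/10
check: Δy/Fy = (-343/3380) / (-343/338) = 1/10 ✓

α = 1/10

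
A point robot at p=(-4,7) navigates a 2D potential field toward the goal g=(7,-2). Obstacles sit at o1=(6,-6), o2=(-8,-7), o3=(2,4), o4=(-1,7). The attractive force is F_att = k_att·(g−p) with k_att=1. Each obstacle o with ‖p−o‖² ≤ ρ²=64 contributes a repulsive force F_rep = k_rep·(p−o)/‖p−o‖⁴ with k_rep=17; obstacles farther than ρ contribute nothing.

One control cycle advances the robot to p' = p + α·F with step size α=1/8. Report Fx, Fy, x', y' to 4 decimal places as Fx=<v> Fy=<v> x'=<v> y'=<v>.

F_att = 1·(g−p) = 1·(11,-9) = (11.0000,-9.0000)
o1: d²=269 > ρ²=64 → inactive
o2: d²=212 > ρ²=64 → inactive
o3: d²=45 ≤ ρ²=64; F_rep = 17·(-6,3)/45² = (-0.0504,0.0252)
o4: d²=9 ≤ ρ²=64; F_rep = 17·(-3,0)/9² = (-0.6296,0.0000)
F = F_att + ΣF_rep = (10.3200,-8.9748)
p' = p + 1/8·F = (-2.7100,5.8781)

Fx=10.3200 Fy=-8.9748 x'=-2.7100 y'=5.8781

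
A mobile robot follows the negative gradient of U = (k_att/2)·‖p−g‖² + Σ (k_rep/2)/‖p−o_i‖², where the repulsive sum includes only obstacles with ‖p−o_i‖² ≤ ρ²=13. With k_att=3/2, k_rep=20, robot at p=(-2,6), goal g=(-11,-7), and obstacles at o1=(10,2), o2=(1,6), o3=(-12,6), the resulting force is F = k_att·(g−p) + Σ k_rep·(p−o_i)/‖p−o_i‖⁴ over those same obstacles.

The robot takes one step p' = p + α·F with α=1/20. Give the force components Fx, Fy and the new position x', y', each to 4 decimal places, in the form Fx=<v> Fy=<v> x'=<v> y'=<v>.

Fx=-14.2407 Fy=-19.5000 x'=-2.7120 y'=5.0250

F_att = 3/2·(g−p) = 3/2·(-9,-13) = (-13.5000,-19.5000)
o1: d²=160 > ρ²=13 → inactive
o2: d²=9 ≤ ρ²=13; F_rep = 20·(-3,0)/9² = (-0.7407,0.0000)
o3: d²=100 > ρ²=13 → inactive
F = F_att + ΣF_rep = (-14.2407,-19.5000)
p' = p + 1/20·F = (-2.7120,5.0250)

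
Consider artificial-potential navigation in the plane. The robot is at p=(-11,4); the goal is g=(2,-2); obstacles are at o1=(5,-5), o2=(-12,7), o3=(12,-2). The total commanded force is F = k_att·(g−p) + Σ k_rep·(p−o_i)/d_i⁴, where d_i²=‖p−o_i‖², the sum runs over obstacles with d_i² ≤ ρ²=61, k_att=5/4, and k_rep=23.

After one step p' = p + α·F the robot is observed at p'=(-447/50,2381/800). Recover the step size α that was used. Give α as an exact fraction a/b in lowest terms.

F_att = 5/4·(g−p) = 5/4·(13,-6) = (16.2500,-7.5000)
o1: d²=337 > ρ²=61 → inactive
o2: d²=10 ≤ ρ²=61; F_rep = 23·(1,-3)/10² = (0.2300,-0.6900)
o3: d²=565 > ρ²=61 → inactive
F = F_att + ΣF_rep = (16.4800,-8.1900)
Δp = p'−p = (2.0600,-1.0237); α = Δx/Fx = (103/50) / (412/25) = 1/8
check: Δy/Fy = (-819/800) / (-819/100) = 1/8 ✓

α = 1/8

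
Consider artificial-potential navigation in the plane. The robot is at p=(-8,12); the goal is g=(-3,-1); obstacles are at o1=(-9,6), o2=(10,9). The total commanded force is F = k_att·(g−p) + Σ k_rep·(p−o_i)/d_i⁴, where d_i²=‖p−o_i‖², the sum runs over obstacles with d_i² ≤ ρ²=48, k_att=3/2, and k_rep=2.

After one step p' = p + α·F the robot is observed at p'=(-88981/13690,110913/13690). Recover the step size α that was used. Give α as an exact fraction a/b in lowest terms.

F_att = 3/2·(g−p) = 3/2·(5,-13) = (7.5000,-19.5000)
o1: d²=37 ≤ ρ²=48; F_rep = 2·(1,6)/37² = (0.0015,0.0088)
o2: d²=333 > ρ²=48 → inactive
F = F_att + ΣF_rep = (7.5015,-19.4912)
Δp = p'−p = (1.5003,-3.8982); α = Δx/Fx = (20539/13690) / (20539/2738) = 1/5
check: Δy/Fy = (-53367/13690) / (-53367/2738) = 1/5 ✓

α = 1/5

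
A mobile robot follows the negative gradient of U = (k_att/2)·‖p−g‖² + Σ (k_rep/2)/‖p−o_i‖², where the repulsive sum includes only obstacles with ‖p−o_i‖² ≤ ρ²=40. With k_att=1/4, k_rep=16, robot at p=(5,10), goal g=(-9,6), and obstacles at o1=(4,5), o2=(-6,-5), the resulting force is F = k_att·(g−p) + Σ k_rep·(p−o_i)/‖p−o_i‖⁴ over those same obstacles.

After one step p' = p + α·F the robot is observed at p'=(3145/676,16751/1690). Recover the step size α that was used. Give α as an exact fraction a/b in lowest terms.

α = 1/10

F_att = 1/4·(g−p) = 1/4·(-14,-4) = (-3.5000,-1.0000)
o1: d²=26 ≤ ρ²=40; F_rep = 16·(1,5)/26² = (0.0237,0.1183)
o2: d²=346 > ρ²=40 → inactive
F = F_att + ΣF_rep = (-3.4763,-0.8817)
Δp = p'−p = (-0.3476,-0.0882); α = Δx/Fx = (-235/676) / (-1175/338) = 1/10
check: Δy/Fy = (-149/1690) / (-149/169) = 1/10 ✓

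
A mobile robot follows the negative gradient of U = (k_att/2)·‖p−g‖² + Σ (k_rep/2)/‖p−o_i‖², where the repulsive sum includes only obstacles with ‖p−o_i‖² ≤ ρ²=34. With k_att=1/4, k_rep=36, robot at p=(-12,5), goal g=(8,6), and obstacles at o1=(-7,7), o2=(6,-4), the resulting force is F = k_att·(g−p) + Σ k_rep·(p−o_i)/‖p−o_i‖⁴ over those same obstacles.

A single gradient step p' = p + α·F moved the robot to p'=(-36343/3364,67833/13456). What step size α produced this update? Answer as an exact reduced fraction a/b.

F_att = 1/4·(g−p) = 1/4·(20,1) = (5.0000,0.2500)
o1: d²=29 ≤ ρ²=34; F_rep = 36·(-5,-2)/29² = (-0.2140,-0.0856)
o2: d²=405 > ρ²=34 → inactive
F = F_att + ΣF_rep = (4.7860,0.1644)
Δp = p'−p = (1.1965,0.0411); α = Δx/Fx = (4025/3364) / (4025/841) = 1/4
check: Δy/Fy = (553/13456) / (553/3364) = 1/4 ✓

α = 1/4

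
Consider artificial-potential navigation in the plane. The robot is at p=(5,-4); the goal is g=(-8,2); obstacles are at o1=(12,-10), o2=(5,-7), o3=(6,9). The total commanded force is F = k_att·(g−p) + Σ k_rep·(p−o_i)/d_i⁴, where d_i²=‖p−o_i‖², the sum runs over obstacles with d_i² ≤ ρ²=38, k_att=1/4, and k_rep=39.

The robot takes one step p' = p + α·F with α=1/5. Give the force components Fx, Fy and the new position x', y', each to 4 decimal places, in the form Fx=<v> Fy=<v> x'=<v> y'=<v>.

F_att = 1/4·(g−p) = 1/4·(-13,6) = (-3.2500,1.5000)
o1: d²=85 > ρ²=38 → inactive
o2: d²=9 ≤ ρ²=38; F_rep = 39·(0,3)/9² = (0.0000,1.4444)
o3: d²=170 > ρ²=38 → inactive
F = F_att + ΣF_rep = (-3.2500,2.9444)
p' = p + 1/5·F = (4.3500,-3.4111)

Fx=-3.2500 Fy=2.9444 x'=4.3500 y'=-3.4111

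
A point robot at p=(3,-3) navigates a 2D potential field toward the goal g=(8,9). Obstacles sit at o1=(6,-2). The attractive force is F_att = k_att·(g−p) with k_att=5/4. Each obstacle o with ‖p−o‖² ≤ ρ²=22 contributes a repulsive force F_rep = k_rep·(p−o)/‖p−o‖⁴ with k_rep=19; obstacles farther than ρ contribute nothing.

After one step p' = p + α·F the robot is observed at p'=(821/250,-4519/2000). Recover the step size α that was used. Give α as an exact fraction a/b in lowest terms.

α = 1/20

F_att = 5/4·(g−p) = 5/4·(5,12) = (6.2500,15.0000)
o1: d²=10 ≤ ρ²=22; F_rep = 19·(-3,-1)/10² = (-0.5700,-0.1900)
F = F_att + ΣF_rep = (5.6800,14.8100)
Δp = p'−p = (0.2840,0.7405); α = Δx/Fx = (71/250) / (142/25) = 1/20
check: Δy/Fy = (1481/2000) / (1481/100) = 1/20 ✓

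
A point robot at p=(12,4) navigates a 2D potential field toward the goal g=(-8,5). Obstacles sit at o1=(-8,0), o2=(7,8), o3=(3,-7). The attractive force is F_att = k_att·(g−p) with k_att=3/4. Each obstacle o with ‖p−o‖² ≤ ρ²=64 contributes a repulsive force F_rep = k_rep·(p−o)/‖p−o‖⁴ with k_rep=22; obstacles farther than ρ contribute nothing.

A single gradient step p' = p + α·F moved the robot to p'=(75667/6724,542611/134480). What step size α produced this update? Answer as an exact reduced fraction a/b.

α = 1/20

F_att = 3/4·(g−p) = 3/4·(-20,1) = (-15.0000,0.7500)
o1: d²=416 > ρ²=64 → inactive
o2: d²=41 ≤ ρ²=64; F_rep = 22·(5,-4)/41² = (0.0654,-0.0523)
o3: d²=202 > ρ²=64 → inactive
F = F_att + ΣF_rep = (-14.9346,0.6977)
Δp = p'−p = (-0.7467,0.0349); α = Δx/Fx = (-5021/6724) / (-25105/1681) = 1/20
check: Δy/Fy = (4691/134480) / (4691/6724) = 1/20 ✓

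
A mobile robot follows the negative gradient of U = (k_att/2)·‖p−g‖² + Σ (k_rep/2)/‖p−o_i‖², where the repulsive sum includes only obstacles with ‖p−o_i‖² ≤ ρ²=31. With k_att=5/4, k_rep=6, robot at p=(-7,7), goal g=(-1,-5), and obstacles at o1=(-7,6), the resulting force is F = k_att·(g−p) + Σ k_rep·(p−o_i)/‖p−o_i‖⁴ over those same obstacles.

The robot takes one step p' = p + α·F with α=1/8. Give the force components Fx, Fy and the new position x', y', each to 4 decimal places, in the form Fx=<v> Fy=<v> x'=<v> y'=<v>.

Fx=7.5000 Fy=-9.0000 x'=-6.0625 y'=5.8750

F_att = 5/4·(g−p) = 5/4·(6,-12) = (7.5000,-15.0000)
o1: d²=1 ≤ ρ²=31; F_rep = 6·(0,1)/1² = (0.0000,6.0000)
F = F_att + ΣF_rep = (7.5000,-9.0000)
p' = p + 1/8·F = (-6.0625,5.8750)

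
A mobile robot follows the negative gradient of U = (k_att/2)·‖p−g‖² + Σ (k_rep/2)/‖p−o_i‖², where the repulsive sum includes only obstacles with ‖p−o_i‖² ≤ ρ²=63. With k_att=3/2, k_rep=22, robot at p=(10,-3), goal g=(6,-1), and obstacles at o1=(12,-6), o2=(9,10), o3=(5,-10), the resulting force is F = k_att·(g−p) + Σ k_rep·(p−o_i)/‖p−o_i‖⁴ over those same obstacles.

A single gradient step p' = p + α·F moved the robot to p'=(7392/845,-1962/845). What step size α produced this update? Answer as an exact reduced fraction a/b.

F_att = 3/2·(g−p) = 3/2·(-4,2) = (-6.0000,3.0000)
o1: d²=13 ≤ ρ²=63; F_rep = 22·(-2,3)/13² = (-0.2604,0.3905)
o2: d²=170 > ρ²=63 → inactive
o3: d²=74 > ρ²=63 → inactive
F = F_att + ΣF_rep = (-6.2604,3.3905)
Δp = p'−p = (-1.2521,0.6781); α = Δx/Fx = (-1058/845) / (-1058/169) = 1/5
check: Δy/Fy = (573/845) / (573/169) = 1/5 ✓

α = 1/5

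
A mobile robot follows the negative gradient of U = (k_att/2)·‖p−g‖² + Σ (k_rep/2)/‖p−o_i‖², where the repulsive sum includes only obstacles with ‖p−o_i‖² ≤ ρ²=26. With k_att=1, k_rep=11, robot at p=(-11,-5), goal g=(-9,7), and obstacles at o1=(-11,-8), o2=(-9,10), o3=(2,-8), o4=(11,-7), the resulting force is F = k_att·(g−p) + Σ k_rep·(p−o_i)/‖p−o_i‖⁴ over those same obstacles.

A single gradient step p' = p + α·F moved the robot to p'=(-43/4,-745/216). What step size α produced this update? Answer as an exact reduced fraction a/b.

F_att = 1·(g−p) = 1·(2,12) = (2.0000,12.0000)
o1: d²=9 ≤ ρ²=26; F_rep = 11·(0,3)/9² = (0.0000,0.4074)
o2: d²=229 > ρ²=26 → inactive
o3: d²=178 > ρ²=26 → inactive
o4: d²=488 > ρ²=26 → inactive
F = F_att + ΣF_rep = (2.0000,12.4074)
Δp = p'−p = (0.2500,1.5509); α = Δx/Fx = (1/4) / (2) = 1/8
check: Δy/Fy = (335/216) / (335/27) = 1/8 ✓

α = 1/8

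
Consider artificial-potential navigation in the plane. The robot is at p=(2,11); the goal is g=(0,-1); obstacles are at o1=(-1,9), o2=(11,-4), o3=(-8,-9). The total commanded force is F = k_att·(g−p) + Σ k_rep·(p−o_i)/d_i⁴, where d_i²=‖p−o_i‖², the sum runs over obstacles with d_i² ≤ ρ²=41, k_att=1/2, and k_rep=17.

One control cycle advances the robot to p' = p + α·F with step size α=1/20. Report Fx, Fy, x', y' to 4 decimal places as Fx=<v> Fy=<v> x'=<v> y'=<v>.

F_att = 1/2·(g−p) = 1/2·(-2,-12) = (-1.0000,-6.0000)
o1: d²=13 ≤ ρ²=41; F_rep = 17·(3,2)/13² = (0.3018,0.2012)
o2: d²=306 > ρ²=41 → inactive
o3: d²=500 > ρ²=41 → inactive
F = F_att + ΣF_rep = (-0.6982,-5.7988)
p' = p + 1/20·F = (1.9651,10.7101)

Fx=-0.6982 Fy=-5.7988 x'=1.9651 y'=10.7101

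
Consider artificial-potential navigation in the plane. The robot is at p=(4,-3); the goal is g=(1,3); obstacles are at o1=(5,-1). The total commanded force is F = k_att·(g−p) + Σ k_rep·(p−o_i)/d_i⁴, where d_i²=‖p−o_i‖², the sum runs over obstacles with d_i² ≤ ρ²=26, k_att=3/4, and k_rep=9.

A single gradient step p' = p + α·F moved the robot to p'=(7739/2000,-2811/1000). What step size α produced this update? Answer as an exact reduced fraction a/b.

F_att = 3/4·(g−p) = 3/4·(-3,6) = (-2.2500,4.5000)
o1: d²=5 ≤ ρ²=26; F_rep = 9·(-1,-2)/5² = (-0.3600,-0.7200)
F = F_att + ΣF_rep = (-2.6100,3.7800)
Δp = p'−p = (-0.1305,0.1890); α = Δx/Fx = (-261/2000) / (-261/100) = 1/20
check: Δy/Fy = (189/1000) / (189/50) = 1/20 ✓

α = 1/20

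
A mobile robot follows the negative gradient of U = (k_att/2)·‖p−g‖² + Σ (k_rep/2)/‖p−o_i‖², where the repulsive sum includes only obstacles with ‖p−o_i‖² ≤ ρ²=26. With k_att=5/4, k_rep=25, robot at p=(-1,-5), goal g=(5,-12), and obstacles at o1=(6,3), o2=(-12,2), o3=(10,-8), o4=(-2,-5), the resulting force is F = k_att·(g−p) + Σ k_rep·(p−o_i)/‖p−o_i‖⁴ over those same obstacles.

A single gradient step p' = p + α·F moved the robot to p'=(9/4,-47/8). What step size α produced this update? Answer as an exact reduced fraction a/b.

α = 1/10

F_att = 5/4·(g−p) = 5/4·(6,-7) = (7.5000,-8.7500)
o1: d²=113 > ρ²=26 → inactive
o2: d²=170 > ρ²=26 → inactive
o3: d²=130 > ρ²=26 → inactive
o4: d²=1 ≤ ρ²=26; F_rep = 25·(1,0)/1² = (25.0000,0.0000)
F = F_att + ΣF_rep = (32.5000,-8.7500)
Δp = p'−p = (3.2500,-0.8750); α = Δx/Fx = (13/4) / (65/2) = 1/10
check: Δy/Fy = (-7/8) / (-35/4) = 1/10 ✓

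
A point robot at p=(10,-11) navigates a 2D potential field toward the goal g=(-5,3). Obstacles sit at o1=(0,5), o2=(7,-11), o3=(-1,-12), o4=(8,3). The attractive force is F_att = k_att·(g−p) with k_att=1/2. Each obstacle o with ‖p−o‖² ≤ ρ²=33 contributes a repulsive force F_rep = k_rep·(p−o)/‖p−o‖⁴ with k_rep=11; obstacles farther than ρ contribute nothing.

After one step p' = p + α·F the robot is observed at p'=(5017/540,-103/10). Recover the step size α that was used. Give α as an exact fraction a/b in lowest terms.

α = 1/10

F_att = 1/2·(g−p) = 1/2·(-15,14) = (-7.5000,7.0000)
o1: d²=356 > ρ²=33 → inactive
o2: d²=9 ≤ ρ²=33; F_rep = 11·(3,0)/9² = (0.4074,0.0000)
o3: d²=122 > ρ²=33 → inactive
o4: d²=200 > ρ²=33 → inactive
F = F_att + ΣF_rep = (-7.0926,7.0000)
Δp = p'−p = (-0.7093,0.7000); α = Δx/Fx = (-383/540) / (-383/54) = 1/10
check: Δy/Fy = (7/10) / (7) = 1/10 ✓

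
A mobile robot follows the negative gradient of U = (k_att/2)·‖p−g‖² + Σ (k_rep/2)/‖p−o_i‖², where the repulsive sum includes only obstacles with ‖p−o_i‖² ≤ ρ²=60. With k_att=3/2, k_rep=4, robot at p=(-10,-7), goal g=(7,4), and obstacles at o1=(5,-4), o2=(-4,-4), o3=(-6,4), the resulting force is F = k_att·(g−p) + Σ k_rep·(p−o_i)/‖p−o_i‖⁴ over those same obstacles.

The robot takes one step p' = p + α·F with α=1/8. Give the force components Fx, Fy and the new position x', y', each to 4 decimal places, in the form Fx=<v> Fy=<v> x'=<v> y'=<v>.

Fx=25.4881 Fy=16.4941 x'=-6.8140 y'=-4.9382

F_att = 3/2·(g−p) = 3/2·(17,11) = (25.5000,16.5000)
o1: d²=234 > ρ²=60 → inactive
o2: d²=45 ≤ ρ²=60; F_rep = 4·(-6,-3)/45² = (-0.0119,-0.0059)
o3: d²=137 > ρ²=60 → inactive
F = F_att + ΣF_rep = (25.4881,16.4941)
p' = p + 1/8·F = (-6.8140,-4.9382)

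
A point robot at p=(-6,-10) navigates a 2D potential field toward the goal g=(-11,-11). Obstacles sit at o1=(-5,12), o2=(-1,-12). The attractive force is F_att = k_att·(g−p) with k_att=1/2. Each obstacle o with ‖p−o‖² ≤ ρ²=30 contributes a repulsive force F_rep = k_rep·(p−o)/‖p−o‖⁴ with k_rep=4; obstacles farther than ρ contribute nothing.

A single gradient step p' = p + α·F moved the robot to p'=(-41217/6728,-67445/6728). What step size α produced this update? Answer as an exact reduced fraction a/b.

α = 1/20

F_att = 1/2·(g−p) = 1/2·(-5,-1) = (-2.5000,-0.5000)
o1: d²=485 > ρ²=30 → inactive
o2: d²=29 ≤ ρ²=30; F_rep = 4·(-5,2)/29² = (-0.0238,0.0095)
F = F_att + ΣF_rep = (-2.5238,-0.4905)
Δp = p'−p = (-0.1262,-0.0245); α = Δx/Fx = (-849/6728) / (-4245/1682) = 1/20
check: Δy/Fy = (-165/6728) / (-825/1682) = 1/20 ✓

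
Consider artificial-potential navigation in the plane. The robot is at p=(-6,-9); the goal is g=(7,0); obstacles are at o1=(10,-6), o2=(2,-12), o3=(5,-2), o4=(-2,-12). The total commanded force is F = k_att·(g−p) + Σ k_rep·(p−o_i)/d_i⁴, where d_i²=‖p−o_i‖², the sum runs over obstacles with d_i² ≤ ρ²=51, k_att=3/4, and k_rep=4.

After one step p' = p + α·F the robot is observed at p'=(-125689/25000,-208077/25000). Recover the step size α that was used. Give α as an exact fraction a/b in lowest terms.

F_att = 3/4·(g−p) = 3/4·(13,9) = (9.7500,6.7500)
o1: d²=265 > ρ²=51 → inactive
o2: d²=73 > ρ²=51 → inactive
o3: d²=170 > ρ²=51 → inactive
o4: d²=25 ≤ ρ²=51; F_rep = 4·(-4,3)/25² = (-0.0256,0.0192)
F = F_att + ΣF_rep = (9.7244,6.7692)
Δp = p'−p = (0.9724,0.6769); α = Δx/Fx = (24311/25000) / (24311/2500) = 1/10
check: Δy/Fy = (16923/25000) / (16923/2500) = 1/10 ✓

α = 1/10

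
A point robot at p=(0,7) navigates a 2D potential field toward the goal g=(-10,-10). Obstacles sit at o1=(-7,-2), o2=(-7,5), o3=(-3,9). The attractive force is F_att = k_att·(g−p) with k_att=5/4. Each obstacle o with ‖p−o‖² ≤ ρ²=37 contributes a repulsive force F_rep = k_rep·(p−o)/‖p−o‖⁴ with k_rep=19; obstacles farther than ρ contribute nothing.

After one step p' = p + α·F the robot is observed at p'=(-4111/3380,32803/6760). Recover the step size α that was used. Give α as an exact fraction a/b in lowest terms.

F_att = 5/4·(g−p) = 5/4·(-10,-17) = (-12.5000,-21.2500)
o1: d²=130 > ρ²=37 → inactive
o2: d²=53 > ρ²=37 → inactive
o3: d²=13 ≤ ρ²=37; F_rep = 19·(3,-2)/13² = (0.3373,-0.2249)
F = F_att + ΣF_rep = (-12.1627,-21.4749)
Δp = p'−p = (-1.2163,-2.1475); α = Δx/Fx = (-4111/3380) / (-4111/338) = 1/10
check: Δy/Fy = (-14517/6760) / (-14517/676) = 1/10 ✓

α = 1/10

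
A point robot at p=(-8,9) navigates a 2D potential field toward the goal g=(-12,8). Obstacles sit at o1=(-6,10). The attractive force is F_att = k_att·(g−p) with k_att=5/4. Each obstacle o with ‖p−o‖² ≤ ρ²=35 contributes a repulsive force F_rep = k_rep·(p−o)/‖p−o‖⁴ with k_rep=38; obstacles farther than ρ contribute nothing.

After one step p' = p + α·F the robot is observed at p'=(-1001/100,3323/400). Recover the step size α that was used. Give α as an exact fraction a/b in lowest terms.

α = 1/4

F_att = 5/4·(g−p) = 5/4·(-4,-1) = (-5.0000,-1.2500)
o1: d²=5 ≤ ρ²=35; F_rep = 38·(-2,-1)/5² = (-3.0400,-1.5200)
F = F_att + ΣF_rep = (-8.0400,-2.7700)
Δp = p'−p = (-2.0100,-0.6925); α = Δx/Fx = (-201/100) / (-201/25) = 1/4
check: Δy/Fy = (-277/400) / (-277/100) = 1/4 ✓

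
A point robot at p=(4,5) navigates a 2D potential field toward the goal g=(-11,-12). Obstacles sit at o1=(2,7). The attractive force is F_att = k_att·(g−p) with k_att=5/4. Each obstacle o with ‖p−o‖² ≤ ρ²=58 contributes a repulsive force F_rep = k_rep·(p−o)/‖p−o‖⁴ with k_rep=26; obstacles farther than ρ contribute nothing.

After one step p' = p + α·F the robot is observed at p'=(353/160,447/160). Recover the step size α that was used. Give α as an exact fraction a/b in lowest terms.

F_att = 5/4·(g−p) = 5/4·(-15,-17) = (-18.7500,-21.2500)
o1: d²=8 ≤ ρ²=58; F_rep = 26·(2,-2)/8² = (0.8125,-0.8125)
F = F_att + ΣF_rep = (-17.9375,-22.0625)
Δp = p'−p = (-1.7937,-2.2062); α = Δx/Fx = (-287/160) / (-287/16) = 1/10
check: Δy/Fy = (-353/160) / (-353/16) = 1/10 ✓

α = 1/10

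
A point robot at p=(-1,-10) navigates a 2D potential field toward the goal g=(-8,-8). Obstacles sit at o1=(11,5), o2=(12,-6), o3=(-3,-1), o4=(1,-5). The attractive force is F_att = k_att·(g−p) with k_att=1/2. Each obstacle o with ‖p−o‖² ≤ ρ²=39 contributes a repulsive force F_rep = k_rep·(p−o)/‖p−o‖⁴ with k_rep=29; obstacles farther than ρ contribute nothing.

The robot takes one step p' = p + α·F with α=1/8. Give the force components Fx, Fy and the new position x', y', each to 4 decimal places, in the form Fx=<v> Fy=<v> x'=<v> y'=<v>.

F_att = 1/2·(g−p) = 1/2·(-7,2) = (-3.5000,1.0000)
o1: d²=369 > ρ²=39 → inactive
o2: d²=185 > ρ²=39 → inactive
o3: d²=85 > ρ²=39 → inactive
o4: d²=29 ≤ ρ²=39; F_rep = 29·(-2,-5)/29² = (-0.0690,-0.1724)
F = F_att + ΣF_rep = (-3.5690,0.8276)
p' = p + 1/8·F = (-1.4461,-9.8966)

Fx=-3.5690 Fy=0.8276 x'=-1.4461 y'=-9.8966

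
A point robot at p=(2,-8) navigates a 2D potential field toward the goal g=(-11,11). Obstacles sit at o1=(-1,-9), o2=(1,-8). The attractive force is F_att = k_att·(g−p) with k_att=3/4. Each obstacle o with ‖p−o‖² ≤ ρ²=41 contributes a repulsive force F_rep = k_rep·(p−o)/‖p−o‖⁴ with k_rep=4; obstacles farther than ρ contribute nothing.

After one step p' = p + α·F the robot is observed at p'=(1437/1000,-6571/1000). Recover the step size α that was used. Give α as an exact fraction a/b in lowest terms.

F_att = 3/4·(g−p) = 3/4·(-13,19) = (-9.7500,14.2500)
o1: d²=10 ≤ ρ²=41; F_rep = 4·(3,1)/10² = (0.1200,0.0400)
o2: d²=1 ≤ ρ²=41; F_rep = 4·(1,0)/1² = (4.0000,0.0000)
F = F_att + ΣF_rep = (-5.6300,14.2900)
Δp = p'−p = (-0.5630,1.4290); α = Δx/Fx = (-563/1000) / (-563/100) = 1/10
check: Δy/Fy = (1429/1000) / (1429/100) = 1/10 ✓

α = 1/10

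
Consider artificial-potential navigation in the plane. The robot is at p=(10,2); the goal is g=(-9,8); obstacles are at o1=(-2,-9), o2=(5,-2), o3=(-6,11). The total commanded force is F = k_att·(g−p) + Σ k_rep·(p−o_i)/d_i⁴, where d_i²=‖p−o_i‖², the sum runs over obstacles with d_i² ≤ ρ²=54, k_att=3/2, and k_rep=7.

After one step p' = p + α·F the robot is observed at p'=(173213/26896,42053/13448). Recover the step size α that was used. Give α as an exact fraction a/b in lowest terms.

α = 1/8

F_att = 3/2·(g−p) = 3/2·(-19,6) = (-28.5000,9.0000)
o1: d²=265 > ρ²=54 → inactive
o2: d²=41 ≤ ρ²=54; F_rep = 7·(5,4)/41² = (0.0208,0.0167)
o3: d²=337 > ρ²=54 → inactive
F = F_att + ΣF_rep = (-28.4792,9.0167)
Δp = p'−p = (-3.5599,1.1271); α = Δx/Fx = (-95747/26896) / (-95747/3362) = 1/8
check: Δy/Fy = (15157/13448) / (15157/1681) = 1/8 ✓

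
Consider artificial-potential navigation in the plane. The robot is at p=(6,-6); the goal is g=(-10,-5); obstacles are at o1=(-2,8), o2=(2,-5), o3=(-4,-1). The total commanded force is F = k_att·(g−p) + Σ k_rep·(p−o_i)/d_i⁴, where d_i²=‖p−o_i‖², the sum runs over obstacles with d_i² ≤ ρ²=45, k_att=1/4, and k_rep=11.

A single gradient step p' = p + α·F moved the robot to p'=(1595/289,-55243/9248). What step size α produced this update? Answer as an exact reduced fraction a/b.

F_att = 1/4·(g−p) = 1/4·(-16,1) = (-4.0000,0.2500)
o1: d²=260 > ρ²=45 → inactive
o2: d²=17 ≤ ρ²=45; F_rep = 11·(4,-1)/17² = (0.1522,-0.0381)
o3: d²=125 > ρ²=45 → inactive
F = F_att + ΣF_rep = (-3.8478,0.2119)
Δp = p'−p = (-0.4810,0.0265); α = Δx/Fx = (-139/289) / (-1112/289) = 1/8
check: Δy/Fy = (245/9248) / (245/1156) = 1/8 ✓

α = 1/8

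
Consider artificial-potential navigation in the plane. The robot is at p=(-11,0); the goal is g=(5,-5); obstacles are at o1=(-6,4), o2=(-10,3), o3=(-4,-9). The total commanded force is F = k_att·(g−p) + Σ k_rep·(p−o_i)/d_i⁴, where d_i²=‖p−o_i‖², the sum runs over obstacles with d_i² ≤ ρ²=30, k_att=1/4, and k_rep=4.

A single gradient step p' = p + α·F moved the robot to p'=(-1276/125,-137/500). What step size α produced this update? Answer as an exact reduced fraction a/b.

F_att = 1/4·(g−p) = 1/4·(16,-5) = (4.0000,-1.2500)
o1: d²=41 > ρ²=30 → inactive
o2: d²=10 ≤ ρ²=30; F_rep = 4·(-1,-3)/10² = (-0.0400,-0.1200)
o3: d²=130 > ρ²=30 → inactive
F = F_att + ΣF_rep = (3.9600,-1.3700)
Δp = p'−p = (0.7920,-0.2740); α = Δx/Fx = (99/125) / (99/25) = 1/5
check: Δy/Fy = (-137/500) / (-137/100) = 1/5 ✓

α = 1/5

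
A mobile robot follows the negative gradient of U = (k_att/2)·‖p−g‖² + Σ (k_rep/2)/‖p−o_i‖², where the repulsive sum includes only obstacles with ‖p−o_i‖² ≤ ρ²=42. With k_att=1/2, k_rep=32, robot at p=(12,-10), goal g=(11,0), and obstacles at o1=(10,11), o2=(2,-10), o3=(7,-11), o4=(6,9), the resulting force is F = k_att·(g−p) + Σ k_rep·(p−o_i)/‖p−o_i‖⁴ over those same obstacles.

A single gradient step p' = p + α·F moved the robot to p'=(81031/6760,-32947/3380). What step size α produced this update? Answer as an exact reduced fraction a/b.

α = 1/20

F_att = 1/2·(g−p) = 1/2·(-1,10) = (-0.5000,5.0000)
o1: d²=445 > ρ²=42 → inactive
o2: d²=100 > ρ²=42 → inactive
o3: d²=26 ≤ ρ²=42; F_rep = 32·(5,1)/26² = (0.2367,0.0473)
o4: d²=397 > ρ²=42 → inactive
F = F_att + ΣF_rep = (-0.2633,5.0473)
Δp = p'−p = (-0.0132,0.2524); α = Δx/Fx = (-89/6760) / (-89/338) = 1/20
check: Δy/Fy = (853/3380) / (853/169) = 1/20 ✓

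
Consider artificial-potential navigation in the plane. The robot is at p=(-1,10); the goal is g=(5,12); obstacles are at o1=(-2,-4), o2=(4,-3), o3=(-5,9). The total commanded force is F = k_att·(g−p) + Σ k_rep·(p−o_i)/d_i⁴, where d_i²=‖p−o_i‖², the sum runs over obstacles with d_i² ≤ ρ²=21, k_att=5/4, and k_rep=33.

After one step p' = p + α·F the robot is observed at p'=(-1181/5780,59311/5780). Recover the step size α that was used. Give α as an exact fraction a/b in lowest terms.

F_att = 5/4·(g−p) = 5/4·(6,2) = (7.5000,2.5000)
o1: d²=197 > ρ²=21 → inactive
o2: d²=194 > ρ²=21 → inactive
o3: d²=17 ≤ ρ²=21; F_rep = 33·(4,1)/17² = (0.4567,0.1142)
F = F_att + ΣF_rep = (7.9567,2.6142)
Δp = p'−p = (0.7957,0.2614); α = Δx/Fx = (4599/5780) / (4599/578) = 1/10
check: Δy/Fy = (1511/5780) / (1511/578) = 1/10 ✓

α = 1/10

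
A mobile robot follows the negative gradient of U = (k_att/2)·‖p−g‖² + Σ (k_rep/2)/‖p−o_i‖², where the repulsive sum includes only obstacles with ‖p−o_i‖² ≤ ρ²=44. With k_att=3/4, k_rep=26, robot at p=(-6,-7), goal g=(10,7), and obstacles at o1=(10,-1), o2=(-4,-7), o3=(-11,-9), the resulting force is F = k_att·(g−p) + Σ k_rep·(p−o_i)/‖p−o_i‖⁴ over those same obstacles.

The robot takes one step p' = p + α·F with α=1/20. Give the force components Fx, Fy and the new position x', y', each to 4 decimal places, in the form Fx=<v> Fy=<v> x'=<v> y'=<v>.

F_att = 3/4·(g−p) = 3/4·(16,14) = (12.0000,10.5000)
o1: d²=292 > ρ²=44 → inactive
o2: d²=4 ≤ ρ²=44; F_rep = 26·(-2,0)/4² = (-3.2500,0.0000)
o3: d²=29 ≤ ρ²=44; F_rep = 26·(5,2)/29² = (0.1546,0.0618)
F = F_att + ΣF_rep = (8.9046,10.5618)
p' = p + 1/20·F = (-5.5548,-6.4719)

Fx=8.9046 Fy=10.5618 x'=-5.5548 y'=-6.4719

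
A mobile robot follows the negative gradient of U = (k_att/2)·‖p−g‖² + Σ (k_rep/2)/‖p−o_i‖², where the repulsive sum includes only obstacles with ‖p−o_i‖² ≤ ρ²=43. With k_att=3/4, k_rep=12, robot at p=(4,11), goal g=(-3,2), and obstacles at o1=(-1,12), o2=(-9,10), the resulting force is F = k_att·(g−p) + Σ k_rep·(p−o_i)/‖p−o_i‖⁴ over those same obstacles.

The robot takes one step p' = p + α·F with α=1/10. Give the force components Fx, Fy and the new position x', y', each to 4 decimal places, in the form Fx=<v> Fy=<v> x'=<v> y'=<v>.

F_att = 3/4·(g−p) = 3/4·(-7,-9) = (-5.2500,-6.7500)
o1: d²=26 ≤ ρ²=43; F_rep = 12·(5,-1)/26² = (0.0888,-0.0178)
o2: d²=170 > ρ²=43 → inactive
F = F_att + ΣF_rep = (-5.1612,-6.7678)
p' = p + 1/10·F = (3.4839,10.3232)

Fx=-5.1612 Fy=-6.7678 x'=3.4839 y'=10.3232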